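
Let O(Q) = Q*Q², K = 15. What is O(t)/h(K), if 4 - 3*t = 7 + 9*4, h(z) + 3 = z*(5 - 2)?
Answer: -2197/42 ≈ -52.310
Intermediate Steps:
h(z) = -3 + 3*z (h(z) = -3 + z*(5 - 2) = -3 + z*3 = -3 + 3*z)
t = -13 (t = 4/3 - (7 + 9*4)/3 = 4/3 - (7 + 36)/3 = 4/3 - ⅓*43 = 4/3 - 43/3 = -13)
O(Q) = Q³
O(t)/h(K) = (-13)³/(-3 + 3*15) = -2197/(-3 + 45) = -2197/42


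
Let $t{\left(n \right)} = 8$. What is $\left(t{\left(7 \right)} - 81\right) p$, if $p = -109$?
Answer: $7957$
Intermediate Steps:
$\left(t{\left(7 \right)} - 81\right) p = \left(8 - 81\right) \left(-109\right) = \left(-73\right) \left(-109\right) = 7957$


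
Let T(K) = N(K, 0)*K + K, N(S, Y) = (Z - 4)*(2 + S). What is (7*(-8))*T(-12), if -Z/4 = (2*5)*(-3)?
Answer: -778848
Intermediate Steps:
Z = 120 (Z = -4*2*5*(-3) = -40*(-3) = -4*(-30) = 120)
N(S, Y) = 232 + 116*S (N(S, Y) = (120 - 4)*(2 + S) = 116*(2 + S) = 232 + 116*S)
T(K) = K + K*(232 + 116*K) (T(K) = (232 + 116*K)*K + K = K*(232 + 116*K) + K = K + K*(232 + 116*K))
(7*(-8))*T(-12) = (7*(-8))*(-12*(233 + 116*(-12))) = -(-672)*(233 - 1392) = -(-672)*(-1159) = -56*13908 = -778848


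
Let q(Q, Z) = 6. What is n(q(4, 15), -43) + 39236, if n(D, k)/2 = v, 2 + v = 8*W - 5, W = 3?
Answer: 39270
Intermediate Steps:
v = 17 (v = -2 + (8*3 - 5) = -2 + (24 - 5) = -2 + 19 = 17)
n(D, k) = 34 (n(D, k) = 2*17 = 34)
n(q(4, 15), -43) + 39236 = 34 + 39236 = 39270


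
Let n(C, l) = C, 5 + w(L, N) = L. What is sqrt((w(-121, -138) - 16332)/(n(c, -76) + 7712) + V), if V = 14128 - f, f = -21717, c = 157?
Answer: sqrt(246603834227)/2623 ≈ 189.32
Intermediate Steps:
w(L, N) = -5 + L
V = 35845 (V = 14128 - 1*(-21717) = 14128 + 21717 = 35845)
sqrt((w(-121, -138) - 16332)/(n(c, -76) + 7712) + V) = sqrt(((-5 - 121) - 16332)/(157 + 7712) + 35845) = sqrt((-126 - 16332)/7869 + 35845) = sqrt(-16458*1/7869 + 35845) = sqrt(-5486/2623 + 35845) = sqrt(94015949/2623) = sqrt(246603834227)/2623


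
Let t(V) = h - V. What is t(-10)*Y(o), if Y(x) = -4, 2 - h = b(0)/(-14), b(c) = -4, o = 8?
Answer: -328/7 ≈ -46.857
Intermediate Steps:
h = 12/7 (h = 2 - (-4)/(-14) = 2 - (-4)*(-1)/14 = 2 - 1*2/7 = 2 - 2/7 = 12/7 ≈ 1.7143)
t(V) = 12/7 - V
t(-10)*Y(o) = (12/7 - 1*(-10))*(-4) = (12/7 + 10)*(-4) = (82/7)*(-4) = -328/7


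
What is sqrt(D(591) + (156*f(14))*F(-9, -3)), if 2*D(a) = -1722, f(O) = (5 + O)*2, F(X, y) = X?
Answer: I*sqrt(54213) ≈ 232.84*I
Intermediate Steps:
f(O) = 10 + 2*O
D(a) = -861 (D(a) = (1/2)*(-1722) = -861)
sqrt(D(591) + (156*f(14))*F(-9, -3)) = sqrt(-861 + (156*(10 + 2*14))*(-9)) = sqrt(-861 + (156*(10 + 28))*(-9)) = sqrt(-861 + (156*38)*(-9)) = sqrt(-861 + 5928*(-9)) = sqrt(-861 - 53352) = sqrt(-54213) = I*sqrt(54213)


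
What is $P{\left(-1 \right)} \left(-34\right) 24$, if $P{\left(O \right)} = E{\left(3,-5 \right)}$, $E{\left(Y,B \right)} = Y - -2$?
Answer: $-4080$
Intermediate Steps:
$E{\left(Y,B \right)} = 2 + Y$ ($E{\left(Y,B \right)} = Y + 2 = 2 + Y$)
$P{\left(O \right)} = 5$ ($P{\left(O \right)} = 2 + 3 = 5$)
$P{\left(-1 \right)} \left(-34\right) 24 = 5 \left(-34\right) 24 = \left(-170\right) 24 = -4080$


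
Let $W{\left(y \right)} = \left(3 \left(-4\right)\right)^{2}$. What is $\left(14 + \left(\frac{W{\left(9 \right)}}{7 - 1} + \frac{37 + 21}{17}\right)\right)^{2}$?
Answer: $\frac{495616}{289} \approx 1714.9$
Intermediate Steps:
$W{\left(y \right)} = 144$ ($W{\left(y \right)} = \left(-12\right)^{2} = 144$)
$\left(14 + \left(\frac{W{\left(9 \right)}}{7 - 1} + \frac{37 + 21}{17}\right)\right)^{2} = \left(14 + \left(\frac{144}{7 - 1} + \frac{37 + 21}{17}\right)\right)^{2} = \left(14 + \left(\frac{144}{6} + 58 \cdot \frac{1}{17}\right)\right)^{2} = \left(14 + \left(144 \cdot \frac{1}{6} + \frac{58}{17}\right)\right)^{2} = \left(14 + \left(24 + \frac{58}{17}\right)\right)^{2} = \left(14 + \frac{466}{17}\right)^{2} = \left(\frac{704}{17}\right)^{2} = \frac{495616}{289}$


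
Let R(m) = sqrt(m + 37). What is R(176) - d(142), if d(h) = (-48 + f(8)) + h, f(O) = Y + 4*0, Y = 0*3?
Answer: -94 + sqrt(213) ≈ -79.406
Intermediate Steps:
Y = 0
f(O) = 0 (f(O) = 0 + 4*0 = 0 + 0 = 0)
R(m) = sqrt(37 + m)
d(h) = -48 + h (d(h) = (-48 + 0) + h = -48 + h)
R(176) - d(142) = sqrt(37 + 176) - (-48 + 142) = sqrt(213) - 1*94 = sqrt(213) - 94 = -94 + sqrt(213)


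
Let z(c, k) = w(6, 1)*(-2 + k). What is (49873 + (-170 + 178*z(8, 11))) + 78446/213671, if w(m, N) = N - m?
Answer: 8908663449/213671 ≈ 41693.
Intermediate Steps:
z(c, k) = 10 - 5*k (z(c, k) = (1 - 1*6)*(-2 + k) = (1 - 6)*(-2 + k) = -5*(-2 + k) = 10 - 5*k)
(49873 + (-170 + 178*z(8, 11))) + 78446/213671 = (49873 + (-170 + 178*(10 - 5*11))) + 78446/213671 = (49873 + (-170 + 178*(10 - 55))) + 78446*(1/213671) = (49873 + (-170 + 178*(-45))) + 78446/213671 = (49873 + (-170 - 8010)) + 78446/213671 = (49873 - 8180) + 78446/213671 = 41693 + 78446/213671 = 8908663449/213671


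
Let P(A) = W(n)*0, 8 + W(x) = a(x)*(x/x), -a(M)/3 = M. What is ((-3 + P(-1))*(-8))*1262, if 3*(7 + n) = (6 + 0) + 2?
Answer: 30288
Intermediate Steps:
n = -13/3 (n = -7 + ((6 + 0) + 2)/3 = -7 + (6 + 2)/3 = -7 + (1/3)*8 = -7 + 8/3 = -13/3 ≈ -4.3333)
a(M) = -3*M
W(x) = -8 - 3*x (W(x) = -8 + (-3*x)*(x/x) = -8 - 3*x*1 = -8 - 3*x)
P(A) = 0 (P(A) = (-8 - 3*(-13/3))*0 = (-8 + 13)*0 = 5*0 = 0)
((-3 + P(-1))*(-8))*1262 = ((-3 + 0)*(-8))*1262 = -3*(-8)*1262 = 24*1262 = 30288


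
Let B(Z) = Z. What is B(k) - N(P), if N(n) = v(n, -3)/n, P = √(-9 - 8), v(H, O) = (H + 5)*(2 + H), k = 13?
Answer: 6 - 7*I*√17/17 ≈ 6.0 - 1.6978*I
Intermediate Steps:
v(H, O) = (2 + H)*(5 + H) (v(H, O) = (5 + H)*(2 + H) = (2 + H)*(5 + H))
P = I*√17 (P = √(-17) = I*√17 ≈ 4.1231*I)
N(n) = (10 + n² + 7*n)/n
B(k) - N(P) = 13 - (7 + I*√17 + 10/((I*√17))) = 13 - (7 + I*√17 + 10*(-I*√17/17)) = 13 - (7 + I*√17 - 10*I*√17/17) = 13 - (7 + 7*I*√17/17) = 13 + (-7 - 7*I*√17/17) = 6 - 7*I*√17/17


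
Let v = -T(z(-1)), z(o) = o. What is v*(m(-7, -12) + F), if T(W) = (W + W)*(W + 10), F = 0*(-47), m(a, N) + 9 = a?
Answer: -288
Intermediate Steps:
m(a, N) = -9 + a
F = 0
T(W) = 2*W*(10 + W) (T(W) = (2*W)*(10 + W) = 2*W*(10 + W))
v = 18 (v = -2*(-1)*(10 - 1) = -2*(-1)*9 = -1*(-18) = 18)
v*(m(-7, -12) + F) = 18*((-9 - 7) + 0) = 18*(-16 + 0) = 18*(-16) = -288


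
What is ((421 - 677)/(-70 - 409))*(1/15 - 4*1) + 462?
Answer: 3304366/7185 ≈ 459.90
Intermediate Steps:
((421 - 677)/(-70 - 409))*(1/15 - 4*1) + 462 = (-256/(-479))*(1*(1/15) - 4) + 462 = (-256*(-1/479))*(1/15 - 4) + 462 = (256/479)*(-59/15) + 462 = -15104/7185 + 462 = 3304366/7185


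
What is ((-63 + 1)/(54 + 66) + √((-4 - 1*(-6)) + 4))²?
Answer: 22561/3600 - 31*√6/30 ≈ 3.7358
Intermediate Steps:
((-63 + 1)/(54 + 66) + √((-4 - 1*(-6)) + 4))² = (-62/120 + √((-4 + 6) + 4))² = (-62*1/120 + √(2 + 4))² = (-31/60 + √6)²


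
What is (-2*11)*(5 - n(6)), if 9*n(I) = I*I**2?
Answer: 418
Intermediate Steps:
n(I) = I**3/9 (n(I) = (I*I**2)/9 = I**3/9)
(-2*11)*(5 - n(6)) = (-2*11)*(5 - 6**3/9) = -22*(5 - 216/9) = -22*(5 - 1*24) = -22*(5 - 24) = -22*(-19) = 418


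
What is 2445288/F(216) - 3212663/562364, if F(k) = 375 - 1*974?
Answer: -1377066325969/336856036 ≈ -4088.0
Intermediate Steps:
F(k) = -599 (F(k) = 375 - 974 = -599)
2445288/F(216) - 3212663/562364 = 2445288/(-599) - 3212663/562364 = 2445288*(-1/599) - 3212663*1/562364 = -2445288/599 - 3212663/562364 = -1377066325969/336856036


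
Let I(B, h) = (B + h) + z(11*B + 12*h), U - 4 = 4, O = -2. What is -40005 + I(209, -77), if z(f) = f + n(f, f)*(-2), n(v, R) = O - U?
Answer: -38478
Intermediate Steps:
U = 8 (U = 4 + 4 = 8)
n(v, R) = -10 (n(v, R) = -2 - 1*8 = -2 - 8 = -10)
z(f) = 20 + f (z(f) = f - 10*(-2) = f + 20 = 20 + f)
I(B, h) = 20 + 12*B + 13*h (I(B, h) = (B + h) + (20 + (11*B + 12*h)) = (B + h) + (20 + 11*B + 12*h) = 20 + 12*B + 13*h)
-40005 + I(209, -77) = -40005 + (20 + 12*209 + 13*(-77)) = -40005 + (20 + 2508 - 1001) = -40005 + 1527 = -38478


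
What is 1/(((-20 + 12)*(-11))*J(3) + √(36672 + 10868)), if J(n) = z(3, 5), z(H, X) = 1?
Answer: -22/9949 + √11885/19898 ≈ 0.0032676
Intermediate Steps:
J(n) = 1
1/(((-20 + 12)*(-11))*J(3) + √(36672 + 10868)) = 1/(((-20 + 12)*(-11))*1 + √(36672 + 10868)) = 1/(-8*(-11)*1 + √47540) = 1/(88*1 + 2*√11885) = 1/(88 + 2*√11885)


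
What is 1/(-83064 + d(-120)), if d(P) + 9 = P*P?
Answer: -1/68673 ≈ -1.4562e-5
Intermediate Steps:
d(P) = -9 + P**2 (d(P) = -9 + P*P = -9 + P**2)
1/(-83064 + d(-120)) = 1/(-83064 + (-9 + (-120)**2)) = 1/(-83064 + (-9 + 14400)) = 1/(-83064 + 14391) = 1/(-68673) = -1/68673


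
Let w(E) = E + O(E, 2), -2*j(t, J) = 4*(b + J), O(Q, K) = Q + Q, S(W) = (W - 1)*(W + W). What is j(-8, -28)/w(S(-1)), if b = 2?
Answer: 13/3 ≈ 4.3333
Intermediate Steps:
S(W) = 2*W*(-1 + W) (S(W) = (-1 + W)*(2*W) = 2*W*(-1 + W))
O(Q, K) = 2*Q
j(t, J) = -4 - 2*J (j(t, J) = -2*(2 + J) = -(8 + 4*J)/2 = -4 - 2*J)
w(E) = 3*E (w(E) = E + 2*E = 3*E)
j(-8, -28)/w(S(-1)) = (-4 - 2*(-28))/((3*(2*(-1)*(-1 - 1)))) = (-4 + 56)/((3*(2*(-1)*(-2)))) = 52/((3*4)) = 52/12 = 52*(1/12) = 13/3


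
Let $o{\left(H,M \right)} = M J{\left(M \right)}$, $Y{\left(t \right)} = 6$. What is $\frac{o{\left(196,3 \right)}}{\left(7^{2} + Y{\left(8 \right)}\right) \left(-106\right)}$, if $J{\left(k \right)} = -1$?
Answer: $\frac{3}{5830} \approx 0.00051458$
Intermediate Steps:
$o{\left(H,M \right)} = - M$ ($o{\left(H,M \right)} = M \left(-1\right) = - M$)
$\frac{o{\left(196,3 \right)}}{\left(7^{2} + Y{\left(8 \right)}\right) \left(-106\right)} = \frac{\left(-1\right) 3}{\left(7^{2} + 6\right) \left(-106\right)} = - \frac{3}{\left(49 + 6\right) \left(-106\right)} = - \frac{3}{55 \left(-106\right)} = - \frac{3}{-5830} = \left(-3\right) \left(- \frac{1}{5830}\right) = \frac{3}{5830}$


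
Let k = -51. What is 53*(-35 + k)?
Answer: -4558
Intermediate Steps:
53*(-35 + k) = 53*(-35 - 51) = 53*(-86) = -4558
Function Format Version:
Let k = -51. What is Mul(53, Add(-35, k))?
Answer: -4558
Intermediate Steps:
Mul(53, Add(-35, k)) = Mul(53, Add(-35, -51)) = Mul(53, -86) = -4558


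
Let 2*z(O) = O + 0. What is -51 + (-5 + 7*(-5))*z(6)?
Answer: -171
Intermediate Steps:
z(O) = O/2 (z(O) = (O + 0)/2 = O/2)
-51 + (-5 + 7*(-5))*z(6) = -51 + (-5 + 7*(-5))*((½)*6) = -51 + (-5 - 35)*3 = -51 - 40*3 = -51 - 120 = -171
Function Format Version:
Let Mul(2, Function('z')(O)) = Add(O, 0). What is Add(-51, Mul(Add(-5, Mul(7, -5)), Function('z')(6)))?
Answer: -171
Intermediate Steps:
Function('z')(O) = Mul(Rational(1, 2), O) (Function('z')(O) = Mul(Rational(1, 2), Add(O, 0)) = Mul(Rational(1, 2), O))
Add(-51, Mul(Add(-5, Mul(7, -5)), Function('z')(6))) = Add(-51, Mul(Add(-5, Mul(7, -5)), Mul(Rational(1, 2), 6))) = Add(-51, Mul(Add(-5, -35), 3)) = Add(-51, Mul(-40, 3)) = Add(-51, -120) = -171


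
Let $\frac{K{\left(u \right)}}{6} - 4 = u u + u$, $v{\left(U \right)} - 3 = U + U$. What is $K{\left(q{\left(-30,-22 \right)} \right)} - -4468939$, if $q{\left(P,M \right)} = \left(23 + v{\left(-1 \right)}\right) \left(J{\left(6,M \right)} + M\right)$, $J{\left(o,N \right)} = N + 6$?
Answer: $9453955$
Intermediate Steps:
$J{\left(o,N \right)} = 6 + N$
$v{\left(U \right)} = 3 + 2 U$ ($v{\left(U \right)} = 3 + \left(U + U\right) = 3 + 2 U$)
$q{\left(P,M \right)} = 144 + 48 M$ ($q{\left(P,M \right)} = \left(23 + \left(3 + 2 \left(-1\right)\right)\right) \left(\left(6 + M\right) + M\right) = \left(23 + \left(3 - 2\right)\right) \left(6 + 2 M\right) = \left(23 + 1\right) \left(6 + 2 M\right) = 24 \left(6 + 2 M\right) = 144 + 48 M$)
$K{\left(u \right)} = 24 + 6 u + 6 u^{2}$ ($K{\left(u \right)} = 24 + 6 \left(u u + u\right) = 24 + 6 \left(u^{2} + u\right) = 24 + 6 \left(u + u^{2}\right) = 24 + \left(6 u + 6 u^{2}\right) = 24 + 6 u + 6 u^{2}$)
$K{\left(q{\left(-30,-22 \right)} \right)} - -4468939 = \left(24 + 6 \left(144 + 48 \left(-22\right)\right) + 6 \left(144 + 48 \left(-22\right)\right)^{2}\right) - -4468939 = \left(24 + 6 \left(144 - 1056\right) + 6 \left(144 - 1056\right)^{2}\right) + 4468939 = \left(24 + 6 \left(-912\right) + 6 \left(-912\right)^{2}\right) + 4468939 = \left(24 - 5472 + 6 \cdot 831744\right) + 4468939 = \left(24 - 5472 + 4990464\right) + 4468939 = 4985016 + 4468939 = 9453955$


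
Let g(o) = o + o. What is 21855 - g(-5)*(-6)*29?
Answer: 20115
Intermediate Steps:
g(o) = 2*o
21855 - g(-5)*(-6)*29 = 21855 - (2*(-5))*(-6)*29 = 21855 - (-10*(-6))*29 = 21855 - 60*29 = 21855 - 1*1740 = 21855 - 1740 = 20115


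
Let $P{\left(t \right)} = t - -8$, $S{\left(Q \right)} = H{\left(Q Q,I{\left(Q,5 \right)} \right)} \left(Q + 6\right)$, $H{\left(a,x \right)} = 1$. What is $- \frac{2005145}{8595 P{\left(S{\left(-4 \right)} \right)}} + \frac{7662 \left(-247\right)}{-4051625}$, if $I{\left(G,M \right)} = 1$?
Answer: $- \frac{318457361293}{13929486750} \approx -22.862$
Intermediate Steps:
$S{\left(Q \right)} = 6 + Q$ ($S{\left(Q \right)} = 1 \left(Q + 6\right) = 1 \left(6 + Q\right) = 6 + Q$)
$P{\left(t \right)} = 8 + t$ ($P{\left(t \right)} = t + 8 = 8 + t$)
$- \frac{2005145}{8595 P{\left(S{\left(-4 \right)} \right)}} + \frac{7662 \left(-247\right)}{-4051625} = - \frac{2005145}{8595 \left(8 + \left(6 - 4\right)\right)} + \frac{7662 \left(-247\right)}{-4051625} = - \frac{2005145}{8595 \left(8 + 2\right)} - - \frac{1892514}{4051625} = - \frac{2005145}{8595 \cdot 10} + \frac{1892514}{4051625} = - \frac{2005145}{85950} + \frac{1892514}{4051625} = \left(-2005145\right) \frac{1}{85950} + \frac{1892514}{4051625} = - \frac{401029}{17190} + \frac{1892514}{4051625} = - \frac{318457361293}{13929486750}$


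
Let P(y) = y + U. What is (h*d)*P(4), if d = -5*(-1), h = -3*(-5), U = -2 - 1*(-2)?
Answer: 300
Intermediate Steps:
U = 0 (U = -2 + 2 = 0)
h = 15
d = 5
P(y) = y (P(y) = y + 0 = y)
(h*d)*P(4) = (15*5)*4 = 75*4 = 300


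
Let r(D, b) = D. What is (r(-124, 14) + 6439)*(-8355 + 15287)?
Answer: 43775580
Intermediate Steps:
(r(-124, 14) + 6439)*(-8355 + 15287) = (-124 + 6439)*(-8355 + 15287) = 6315*6932 = 43775580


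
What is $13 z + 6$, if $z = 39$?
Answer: $513$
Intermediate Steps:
$13 z + 6 = 13 \cdot 39 + 6 = 507 + 6 = 513$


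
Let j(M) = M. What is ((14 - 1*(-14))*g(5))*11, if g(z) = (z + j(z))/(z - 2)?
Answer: 3080/3 ≈ 1026.7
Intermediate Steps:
g(z) = 2*z/(-2 + z) (g(z) = (z + z)/(z - 2) = (2*z)/(-2 + z) = 2*z/(-2 + z))
((14 - 1*(-14))*g(5))*11 = ((14 - 1*(-14))*(2*5/(-2 + 5)))*11 = ((14 + 14)*(2*5/3))*11 = (28*(2*5*(1/3)))*11 = (28*(10/3))*11 = (280/3)*11 = 3080/3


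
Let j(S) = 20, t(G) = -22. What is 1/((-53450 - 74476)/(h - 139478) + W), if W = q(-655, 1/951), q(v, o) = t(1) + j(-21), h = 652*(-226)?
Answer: -15935/24763 ≈ -0.64350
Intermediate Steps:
h = -147352
q(v, o) = -2 (q(v, o) = -22 + 20 = -2)
W = -2
1/((-53450 - 74476)/(h - 139478) + W) = 1/((-53450 - 74476)/(-147352 - 139478) - 2) = 1/(-127926/(-286830) - 2) = 1/(-127926*(-1/286830) - 2) = 1/(7107/15935 - 2) = 1/(-24763/15935) = -15935/24763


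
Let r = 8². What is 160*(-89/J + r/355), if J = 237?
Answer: -525664/16827 ≈ -31.239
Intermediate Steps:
r = 64
160*(-89/J + r/355) = 160*(-89/237 + 64/355) = 160*(-16427/84135) = -525664/16827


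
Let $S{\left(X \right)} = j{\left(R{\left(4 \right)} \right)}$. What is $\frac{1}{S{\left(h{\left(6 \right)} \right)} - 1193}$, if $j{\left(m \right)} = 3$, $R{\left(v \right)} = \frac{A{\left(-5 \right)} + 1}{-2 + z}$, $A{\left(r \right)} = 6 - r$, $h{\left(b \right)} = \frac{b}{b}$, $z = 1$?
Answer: $- \frac{1}{1190} \approx -0.00084034$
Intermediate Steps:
$h{\left(b \right)} = 1$
$R{\left(v \right)} = -12$ ($R{\left(v \right)} = \frac{\left(6 - -5\right) + 1}{-2 + 1} = \frac{\left(6 + 5\right) + 1}{-1} = \left(11 + 1\right) \left(-1\right) = 12 \left(-1\right) = -12$)
$S{\left(X \right)} = 3$
$\frac{1}{S{\left(h{\left(6 \right)} \right)} - 1193} = \frac{1}{3 - 1193} = \frac{1}{-1190} = - \frac{1}{1190}$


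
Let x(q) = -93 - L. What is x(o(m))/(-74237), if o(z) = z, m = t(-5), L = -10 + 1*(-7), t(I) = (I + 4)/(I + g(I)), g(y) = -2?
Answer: 76/74237 ≈ 0.0010237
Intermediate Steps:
t(I) = (4 + I)/(-2 + I) (t(I) = (I + 4)/(I - 2) = (4 + I)/(-2 + I))
L = -17 (L = -10 - 7 = -17)
m = 1/7 (m = (4 - 5)/(-2 - 5) = -1/(-7) = -1/7*(-1) = 1/7 ≈ 0.14286)
x(q) = -76 (x(q) = -93 - 1*(-17) = -93 + 17 = -76)
x(o(m))/(-74237) = -76/(-74237) = -76*(-1/74237) = 76/74237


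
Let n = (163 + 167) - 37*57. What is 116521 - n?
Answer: 118300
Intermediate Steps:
n = -1779 (n = 330 - 2109 = -1779)
116521 - n = 116521 - 1*(-1779) = 116521 + 1779 = 118300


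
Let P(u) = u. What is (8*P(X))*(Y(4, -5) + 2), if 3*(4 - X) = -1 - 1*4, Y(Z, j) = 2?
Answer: 544/3 ≈ 181.33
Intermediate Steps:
X = 17/3 (X = 4 - (-1 - 1*4)/3 = 4 - (-1 - 4)/3 = 4 - ⅓*(-5) = 4 + 5/3 = 17/3 ≈ 5.6667)
(8*P(X))*(Y(4, -5) + 2) = (8*(17/3))*(2 + 2) = (136/3)*4 = 544/3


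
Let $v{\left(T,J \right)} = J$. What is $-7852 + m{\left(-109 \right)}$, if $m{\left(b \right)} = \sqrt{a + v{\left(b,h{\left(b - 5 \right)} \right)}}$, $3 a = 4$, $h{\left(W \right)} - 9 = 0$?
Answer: $-7852 + \frac{\sqrt{93}}{3} \approx -7848.8$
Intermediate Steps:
$h{\left(W \right)} = 9$ ($h{\left(W \right)} = 9 + 0 = 9$)
$a = \frac{4}{3}$ ($a = \frac{1}{3} \cdot 4 = \frac{4}{3} \approx 1.3333$)
$m{\left(b \right)} = \frac{\sqrt{93}}{3}$ ($m{\left(b \right)} = \sqrt{\frac{4}{3} + 9} = \sqrt{\frac{31}{3}} = \frac{\sqrt{93}}{3}$)
$-7852 + m{\left(-109 \right)} = -7852 + \frac{\sqrt{93}}{3}$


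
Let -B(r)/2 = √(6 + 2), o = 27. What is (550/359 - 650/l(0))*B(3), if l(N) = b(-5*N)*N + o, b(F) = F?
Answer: 874000*√2/9693 ≈ 127.52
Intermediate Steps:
l(N) = 27 - 5*N² (l(N) = (-5*N)*N + 27 = -5*N² + 27 = 27 - 5*N²)
B(r) = -4*√2 (B(r) = -2*√(6 + 2) = -4*√2)
(550/359 - 650/l(0))*B(3) = (550/359 - 650/(27 - 5*0²))*(-4*√2) = (550*(1/359) - 650/(27 - 5*0))*(-4*√2) = (550/359 - 650/(27 + 0))*(-4*√2) = (550/359 - 650/27)*(-4*√2) = -(-874000)*√2/9693 = 874000*√2/9693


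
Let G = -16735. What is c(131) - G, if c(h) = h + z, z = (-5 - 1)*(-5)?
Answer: 16896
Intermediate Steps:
z = 30 (z = -6*(-5) = 30)
c(h) = 30 + h (c(h) = h + 30 = 30 + h)
c(131) - G = (30 + 131) - 1*(-16735) = 161 + 16735 = 16896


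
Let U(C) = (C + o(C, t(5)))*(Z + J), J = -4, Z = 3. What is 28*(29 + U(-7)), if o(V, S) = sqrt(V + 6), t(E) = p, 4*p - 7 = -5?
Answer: 1008 - 28*I ≈ 1008.0 - 28.0*I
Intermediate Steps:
p = 1/2 (p = 7/4 + (1/4)*(-5) = 7/4 - 5/4 = 1/2 ≈ 0.50000)
t(E) = 1/2
o(V, S) = sqrt(6 + V)
U(C) = -C - sqrt(6 + C) (U(C) = (C + sqrt(6 + C))*(3 - 4) = (C + sqrt(6 + C))*(-1) = -C - sqrt(6 + C))
28*(29 + U(-7)) = 28*(29 + (-1*(-7) - sqrt(6 - 7))) = 28*(29 + (7 - sqrt(-1))) = 28*(29 + (7 - I)) = 28*(36 - I) = 1008 - 28*I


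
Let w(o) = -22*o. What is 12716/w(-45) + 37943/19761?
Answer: 4376431/296415 ≈ 14.765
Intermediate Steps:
12716/w(-45) + 37943/19761 = 12716/((-22*(-45))) + 37943/19761 = 12716/990 + 37943*(1/19761) = 12716*(1/990) + 37943/19761 = 578/45 + 37943/19761 = 4376431/296415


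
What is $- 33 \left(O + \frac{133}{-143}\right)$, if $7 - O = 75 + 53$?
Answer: $\frac{52308}{13} \approx 4023.7$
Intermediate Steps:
$O = -121$ ($O = 7 - \left(75 + 53\right) = 7 - 128 = -121$)
$- 33 \left(O + \frac{133}{-143}\right) = - 33 \left(-121 + \frac{133}{-143}\right) = - 33 \left(-121 + 133 \left(- \frac{1}{143}\right)\right) = - 33 \left(-121 - \frac{133}{143}\right) = \left(-33\right) \left(- \frac{17436}{143}\right) = \frac{52308}{13}$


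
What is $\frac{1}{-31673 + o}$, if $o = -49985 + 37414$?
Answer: $- \frac{1}{44244} \approx -2.2602 \cdot 10^{-5}$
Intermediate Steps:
$o = -12571$
$\frac{1}{-31673 + o} = \frac{1}{-31673 - 12571} = \frac{1}{-44244} = - \frac{1}{44244}$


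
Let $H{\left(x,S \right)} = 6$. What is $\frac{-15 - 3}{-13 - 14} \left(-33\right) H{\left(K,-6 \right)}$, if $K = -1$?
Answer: $-132$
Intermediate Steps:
$\frac{-15 - 3}{-13 - 14} \left(-33\right) H{\left(K,-6 \right)} = \frac{-15 - 3}{-13 - 14} \left(-33\right) 6 = - \frac{18}{-27} \left(-33\right) 6 = \left(-18\right) \left(- \frac{1}{27}\right) \left(-33\right) 6 = \frac{2}{3} \left(-33\right) 6 = \left(-22\right) 6 = -132$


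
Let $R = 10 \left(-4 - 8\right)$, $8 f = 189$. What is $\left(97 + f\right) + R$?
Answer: $\frac{5}{8} \approx 0.625$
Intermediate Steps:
$f = \frac{189}{8}$ ($f = \frac{1}{8} \cdot 189 = \frac{189}{8} \approx 23.625$)
$R = -120$ ($R = 10 \left(-12\right) = -120$)
$\left(97 + f\right) + R = \left(97 + \frac{189}{8}\right) - 120 = \frac{965}{8} - 120 = \frac{5}{8}$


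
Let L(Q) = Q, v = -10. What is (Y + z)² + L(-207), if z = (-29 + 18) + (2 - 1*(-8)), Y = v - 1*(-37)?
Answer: 469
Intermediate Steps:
Y = 27 (Y = -10 - 1*(-37) = -10 + 37 = 27)
z = -1 (z = -11 + (2 + 8) = -11 + 10 = -1)
(Y + z)² + L(-207) = (27 - 1)² - 207 = 26² - 207 = 676 - 207 = 469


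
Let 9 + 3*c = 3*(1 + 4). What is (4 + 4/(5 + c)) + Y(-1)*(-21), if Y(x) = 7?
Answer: -997/7 ≈ -142.43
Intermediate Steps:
c = 2 (c = -3 + (3*(1 + 4))/3 = -3 + (3*5)/3 = -3 + (⅓)*15 = -3 + 5 = 2)
(4 + 4/(5 + c)) + Y(-1)*(-21) = (4 + 4/(5 + 2)) + 7*(-21) = (4 + 4/7) - 147 = 32/7 - 147 = -997/7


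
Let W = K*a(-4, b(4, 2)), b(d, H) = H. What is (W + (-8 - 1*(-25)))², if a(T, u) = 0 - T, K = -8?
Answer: 225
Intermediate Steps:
a(T, u) = -T
W = -32 (W = -(-8)*(-4) = -8*4 = -32)
(W + (-8 - 1*(-25)))² = (-32 + (-8 - 1*(-25)))² = (-32 + (-8 + 25))² = (-32 + 17)² = (-15)² = 225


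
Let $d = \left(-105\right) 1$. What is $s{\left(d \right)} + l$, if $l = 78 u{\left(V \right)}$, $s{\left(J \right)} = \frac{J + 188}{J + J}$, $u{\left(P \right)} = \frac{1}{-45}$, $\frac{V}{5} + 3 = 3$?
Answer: $- \frac{149}{70} \approx -2.1286$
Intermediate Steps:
$V = 0$ ($V = -15 + 5 \cdot 3 = -15 + 15 = 0$)
$u{\left(P \right)} = - \frac{1}{45}$
$d = -105$
$s{\left(J \right)} = \frac{188 + J}{2 J}$
$l = - \frac{26}{15}$ ($l = 78 \left(- \frac{1}{45}\right) = - \frac{26}{15} \approx -1.7333$)
$s{\left(d \right)} + l = \frac{188 - 105}{2 \left(-105\right)} - \frac{26}{15} = \frac{1}{2} \left(- \frac{1}{105}\right) 83 - \frac{26}{15} = - \frac{83}{210} - \frac{26}{15} = - \frac{149}{70}$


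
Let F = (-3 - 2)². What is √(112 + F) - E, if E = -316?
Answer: 316 + √137 ≈ 327.70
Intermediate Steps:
F = 25 (F = (-5)² = 25)
√(112 + F) - E = √(112 + 25) - 1*(-316) = √137 + 316 = 316 + √137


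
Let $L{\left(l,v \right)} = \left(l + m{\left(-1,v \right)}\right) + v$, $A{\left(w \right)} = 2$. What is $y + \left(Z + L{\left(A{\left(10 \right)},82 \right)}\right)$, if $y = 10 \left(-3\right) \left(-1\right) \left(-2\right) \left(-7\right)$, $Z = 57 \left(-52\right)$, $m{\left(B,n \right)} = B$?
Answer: $-2461$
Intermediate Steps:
$L{\left(l,v \right)} = -1 + l + v$ ($L{\left(l,v \right)} = \left(l - 1\right) + v = \left(-1 + l\right) + v = -1 + l + v$)
$Z = -2964$
$y = 420$ ($y = 10 \cdot 3 \left(-2\right) \left(-7\right) = 10 \left(-6\right) \left(-7\right) = \left(-60\right) \left(-7\right) = 420$)
$y + \left(Z + L{\left(A{\left(10 \right)},82 \right)}\right) = 420 + \left(-2964 + \left(-1 + 2 + 82\right)\right) = 420 + \left(-2964 + 83\right) = 420 - 2881 = -2461$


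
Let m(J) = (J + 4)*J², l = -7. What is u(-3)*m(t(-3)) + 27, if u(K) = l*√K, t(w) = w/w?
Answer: 27 - 35*I*√3 ≈ 27.0 - 60.622*I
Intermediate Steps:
t(w) = 1
u(K) = -7*√K
m(J) = J²*(4 + J) (m(J) = (4 + J)*J² = J²*(4 + J))
u(-3)*m(t(-3)) + 27 = (-7*I*√3)*(1²*(4 + 1)) + 27 = (-7*I*√3)*(1*5) + 27 = -7*I*√3*5 + 27 = -35*I*√3 + 27 = 27 - 35*I*√3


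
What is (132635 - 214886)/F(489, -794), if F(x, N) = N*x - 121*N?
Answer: 82251/292192 ≈ 0.28150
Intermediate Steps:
F(x, N) = -121*N + N*x
(132635 - 214886)/F(489, -794) = (132635 - 214886)/((-794*(-121 + 489))) = -82251/((-794*368)) = -82251/(-292192) = -82251*(-1/292192) = 82251/292192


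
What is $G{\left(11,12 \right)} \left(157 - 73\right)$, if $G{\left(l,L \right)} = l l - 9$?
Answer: $9408$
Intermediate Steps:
$G{\left(l,L \right)} = -9 + l^{2}$ ($G{\left(l,L \right)} = l^{2} - 9 = -9 + l^{2}$)
$G{\left(11,12 \right)} \left(157 - 73\right) = \left(-9 + 11^{2}\right) \left(157 - 73\right) = \left(-9 + 121\right) 84 = 112 \cdot 84 = 9408$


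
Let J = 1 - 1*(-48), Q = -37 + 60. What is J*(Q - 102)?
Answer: -3871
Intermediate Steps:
Q = 23
J = 49 (J = 1 + 48 = 49)
J*(Q - 102) = 49*(23 - 102) = 49*(-79) = -3871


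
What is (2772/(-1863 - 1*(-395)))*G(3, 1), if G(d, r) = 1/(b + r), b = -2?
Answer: 693/367 ≈ 1.8883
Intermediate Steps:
G(d, r) = 1/(-2 + r)
(2772/(-1863 - 1*(-395)))*G(3, 1) = (2772/(-1863 - 1*(-395)))/(-2 + 1) = (2772/(-1863 + 395))/(-1) = (2772/(-1468))*(-1) = (2772*(-1/1468))*(-1) = -693/367*(-1) = 693/367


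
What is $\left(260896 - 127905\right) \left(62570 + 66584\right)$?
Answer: $17176319614$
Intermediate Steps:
$\left(260896 - 127905\right) \left(62570 + 66584\right) = 132991 \cdot 129154 = 17176319614$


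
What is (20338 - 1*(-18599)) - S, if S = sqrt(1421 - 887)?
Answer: 38937 - sqrt(534) ≈ 38914.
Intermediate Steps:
S = sqrt(534) ≈ 23.108
(20338 - 1*(-18599)) - S = (20338 - 1*(-18599)) - sqrt(534) = (20338 + 18599) - sqrt(534) = 38937 - sqrt(534)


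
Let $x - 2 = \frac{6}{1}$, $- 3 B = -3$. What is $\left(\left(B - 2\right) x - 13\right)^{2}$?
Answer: $441$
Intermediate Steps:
$B = 1$ ($B = \left(- \frac{1}{3}\right) \left(-3\right) = 1$)
$x = 8$ ($x = 2 + \frac{6}{1} = 2 + 6 \cdot 1 = 2 + 6 = 8$)
$\left(\left(B - 2\right) x - 13\right)^{2} = \left(\left(1 - 2\right) 8 - 13\right)^{2} = \left(\left(-1\right) 8 - 13\right)^{2} = \left(-8 - 13\right)^{2} = \left(-21\right)^{2} = 441$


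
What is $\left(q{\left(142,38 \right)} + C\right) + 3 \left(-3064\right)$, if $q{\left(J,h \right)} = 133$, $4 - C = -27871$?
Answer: $18816$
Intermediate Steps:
$C = 27875$ ($C = 4 - -27871 = 4 + 27871 = 27875$)
$\left(q{\left(142,38 \right)} + C\right) + 3 \left(-3064\right) = \left(133 + 27875\right) + 3 \left(-3064\right) = 28008 - 9192 = 18816$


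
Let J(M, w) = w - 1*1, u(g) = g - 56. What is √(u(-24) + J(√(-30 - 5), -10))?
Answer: I*√91 ≈ 9.5394*I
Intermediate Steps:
u(g) = -56 + g
J(M, w) = -1 + w (J(M, w) = w - 1 = -1 + w)
√(u(-24) + J(√(-30 - 5), -10)) = √((-56 - 24) + (-1 - 10)) = √(-80 - 11) = √(-91) = I*√91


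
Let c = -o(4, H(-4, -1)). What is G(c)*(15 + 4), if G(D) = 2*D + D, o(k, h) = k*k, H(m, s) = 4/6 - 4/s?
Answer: -912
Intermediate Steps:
H(m, s) = 2/3 - 4/s (H(m, s) = 4*(1/6) - 4/s = 2/3 - 4/s)
o(k, h) = k**2
c = -16 (c = -1*4**2 = -1*16 = -16)
G(D) = 3*D
G(c)*(15 + 4) = (3*(-16))*(15 + 4) = -48*19 = -912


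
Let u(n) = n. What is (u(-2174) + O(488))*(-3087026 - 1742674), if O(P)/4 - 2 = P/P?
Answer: 10441811400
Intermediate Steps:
O(P) = 12 (O(P) = 8 + 4*(P/P) = 8 + 4*1 = 8 + 4 = 12)
(u(-2174) + O(488))*(-3087026 - 1742674) = (-2174 + 12)*(-3087026 - 1742674) = -2162*(-4829700) = 10441811400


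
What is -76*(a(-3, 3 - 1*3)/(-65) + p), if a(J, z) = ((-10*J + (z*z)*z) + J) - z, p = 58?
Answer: -284468/65 ≈ -4376.4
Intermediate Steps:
a(J, z) = z³ - z - 9*J (a(J, z) = ((-10*J + z²*z) + J) - z = ((-10*J + z³) + J) - z = ((z³ - 10*J) + J) - z = (z³ - 9*J) - z = z³ - z - 9*J)
-76*(a(-3, 3 - 1*3)/(-65) + p) = -76*(((3 - 1*3)³ - (3 - 1*3) - 9*(-3))/(-65) + 58) = -76*(((3 - 3)³ - (3 - 3) + 27)*(-1/65) + 58) = -76*((0³ - 1*0 + 27)*(-1/65) + 58) = -76*((0 + 0 + 27)*(-1/65) + 58) = -76*(27*(-1/65) + 58) = -76*(-27/65 + 58) = -76*3743/65 = -284468/65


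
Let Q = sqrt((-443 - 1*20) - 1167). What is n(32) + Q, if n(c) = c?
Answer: 32 + I*sqrt(1630) ≈ 32.0 + 40.373*I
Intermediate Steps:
Q = I*sqrt(1630) (Q = sqrt((-443 - 20) - 1167) = sqrt(-463 - 1167) = sqrt(-1630) = I*sqrt(1630) ≈ 40.373*I)
n(32) + Q = 32 + I*sqrt(1630)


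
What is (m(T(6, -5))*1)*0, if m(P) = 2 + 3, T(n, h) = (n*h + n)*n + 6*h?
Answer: 0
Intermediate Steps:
T(n, h) = 6*h + n*(n + h*n) (T(n, h) = (h*n + n)*n + 6*h = (n + h*n)*n + 6*h = n*(n + h*n) + 6*h = 6*h + n*(n + h*n))
m(P) = 5
(m(T(6, -5))*1)*0 = (5*1)*0 = 5*0 = 0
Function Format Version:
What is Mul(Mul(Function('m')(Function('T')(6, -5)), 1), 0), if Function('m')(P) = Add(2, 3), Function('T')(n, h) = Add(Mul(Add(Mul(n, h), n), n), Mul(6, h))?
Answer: 0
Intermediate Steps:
Function('T')(n, h) = Add(Mul(6, h), Mul(n, Add(n, Mul(h, n)))) (Function('T')(n, h) = Add(Mul(Add(Mul(h, n), n), n), Mul(6, h)) = Add(Mul(Add(n, Mul(h, n)), n), Mul(6, h)) = Add(Mul(n, Add(n, Mul(h, n))), Mul(6, h)) = Add(Mul(6, h), Mul(n, Add(n, Mul(h, n)))))
Function('m')(P) = 5
Mul(Mul(Function('m')(Function('T')(6, -5)), 1), 0) = Mul(Mul(5, 1), 0) = Mul(5, 0) = 0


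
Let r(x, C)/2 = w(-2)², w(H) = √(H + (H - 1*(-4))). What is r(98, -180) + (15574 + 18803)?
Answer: 34377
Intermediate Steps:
w(H) = √(4 + 2*H) (w(H) = √(H + (H + 4)) = √(H + (4 + H)) = √(4 + 2*H))
r(x, C) = 0 (r(x, C) = 2*(√(4 + 2*(-2)))² = 2*(√(4 - 4))² = 2*(√0)² = 2*0² = 2*0 = 0)
r(98, -180) + (15574 + 18803) = 0 + (15574 + 18803) = 0 + 34377 = 34377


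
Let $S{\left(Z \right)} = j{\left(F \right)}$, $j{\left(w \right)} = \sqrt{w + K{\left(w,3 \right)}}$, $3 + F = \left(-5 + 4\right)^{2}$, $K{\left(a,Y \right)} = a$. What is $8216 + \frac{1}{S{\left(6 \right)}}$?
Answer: $8216 - \frac{i}{2} \approx 8216.0 - 0.5 i$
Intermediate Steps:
$F = -2$ ($F = -3 + \left(-5 + 4\right)^{2} = -3 + \left(-1\right)^{2} = -3 + 1 = -2$)
$j{\left(w \right)} = \sqrt{2} \sqrt{w}$ ($j{\left(w \right)} = \sqrt{w + w} = \sqrt{2 w} = \sqrt{2} \sqrt{w}$)
$S{\left(Z \right)} = 2 i$ ($S{\left(Z \right)} = \sqrt{2} \sqrt{-2} = \sqrt{2} i \sqrt{2} = 2 i$)
$8216 + \frac{1}{S{\left(6 \right)}} = 8216 + \frac{1}{2 i} = 8216 - \frac{i}{2}$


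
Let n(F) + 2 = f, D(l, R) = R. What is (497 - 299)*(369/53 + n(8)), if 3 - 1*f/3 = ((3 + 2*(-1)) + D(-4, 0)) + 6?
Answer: -73854/53 ≈ -1393.5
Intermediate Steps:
f = -12 (f = 9 - 3*(((3 + 2*(-1)) + 0) + 6) = 9 - 3*(((3 - 2) + 0) + 6) = 9 - 3*((1 + 0) + 6) = 9 - 3*(1 + 6) = 9 - 3*7 = 9 - 21 = -12)
n(F) = -14 (n(F) = -2 - 12 = -14)
(497 - 299)*(369/53 + n(8)) = (497 - 299)*(369/53 - 14) = 198*(369*(1/53) - 14) = 198*(369/53 - 14) = 198*(-373/53) = -73854/53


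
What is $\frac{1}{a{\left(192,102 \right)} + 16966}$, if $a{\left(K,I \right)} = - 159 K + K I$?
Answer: $\frac{1}{6022} \approx 0.00016606$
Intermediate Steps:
$a{\left(K,I \right)} = - 159 K + I K$
$\frac{1}{a{\left(192,102 \right)} + 16966} = \frac{1}{192 \left(-159 + 102\right) + 16966} = \frac{1}{192 \left(-57\right) + 16966} = \frac{1}{-10944 + 16966} = \frac{1}{6022}$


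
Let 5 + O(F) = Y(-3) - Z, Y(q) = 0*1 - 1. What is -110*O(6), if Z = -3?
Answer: 330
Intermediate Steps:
Y(q) = -1 (Y(q) = 0 - 1 = -1)
O(F) = -3 (O(F) = -5 + (-1 - 1*(-3)) = -5 + (-1 + 3) = -5 + 2 = -3)
-110*O(6) = -110*(-3) = 330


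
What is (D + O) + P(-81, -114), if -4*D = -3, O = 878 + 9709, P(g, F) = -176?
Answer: 41647/4 ≈ 10412.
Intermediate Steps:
O = 10587
D = ¾ (D = -¼*(-3) = ¾ ≈ 0.75000)
(D + O) + P(-81, -114) = (¾ + 10587) - 176 = 42351/4 - 176 = 41647/4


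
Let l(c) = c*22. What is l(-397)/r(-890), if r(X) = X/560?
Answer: 489104/89 ≈ 5495.5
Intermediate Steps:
l(c) = 22*c
r(X) = X/560 (r(X) = X*(1/560) = X/560)
l(-397)/r(-890) = (22*(-397))/(((1/560)*(-890))) = -8734/(-89/56) = -8734*(-56/89) = 489104/89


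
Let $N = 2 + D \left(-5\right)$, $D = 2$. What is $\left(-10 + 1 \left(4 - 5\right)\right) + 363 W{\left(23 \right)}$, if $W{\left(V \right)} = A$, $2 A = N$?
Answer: $-1463$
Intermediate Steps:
$N = -8$ ($N = 2 + 2 \left(-5\right) = 2 - 10 = -8$)
$A = -4$ ($A = \frac{1}{2} \left(-8\right) = -4$)
$W{\left(V \right)} = -4$
$\left(-10 + 1 \left(4 - 5\right)\right) + 363 W{\left(23 \right)} = \left(-10 + 1 \left(4 - 5\right)\right) + 363 \left(-4\right) = \left(-10 + 1 \left(-1\right)\right) - 1452 = \left(-10 - 1\right) - 1452 = -11 - 1452 = -1463$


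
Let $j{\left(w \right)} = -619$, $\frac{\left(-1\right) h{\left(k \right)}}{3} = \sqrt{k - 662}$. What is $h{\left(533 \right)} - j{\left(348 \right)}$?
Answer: $619 - 3 i \sqrt{129} \approx 619.0 - 34.073 i$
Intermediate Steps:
$h{\left(k \right)} = - 3 \sqrt{-662 + k}$ ($h{\left(k \right)} = - 3 \sqrt{k - 662} = - 3 \sqrt{-662 + k}$)
$h{\left(533 \right)} - j{\left(348 \right)} = - 3 \sqrt{-662 + 533} - -619 = - 3 \sqrt{-129} + 619 = - 3 i \sqrt{129} + 619 = 619 - 3 i \sqrt{129}$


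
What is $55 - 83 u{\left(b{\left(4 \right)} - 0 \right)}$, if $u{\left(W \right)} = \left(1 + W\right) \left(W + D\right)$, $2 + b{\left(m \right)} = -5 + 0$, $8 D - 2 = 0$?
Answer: $- \frac{6613}{2} \approx -3306.5$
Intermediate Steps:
$D = \frac{1}{4}$ ($D = \frac{1}{4} + \frac{1}{8} \cdot 0 = \frac{1}{4} + 0 = \frac{1}{4} \approx 0.25$)
$b{\left(m \right)} = -7$ ($b{\left(m \right)} = -2 + \left(-5 + 0\right) = -2 - 5 = -7$)
$u{\left(W \right)} = \left(1 + W\right) \left(\frac{1}{4} + W\right)$ ($u{\left(W \right)} = \left(1 + W\right) \left(W + \frac{1}{4}\right) = \left(1 + W\right) \left(\frac{1}{4} + W\right)$)
$55 - 83 u{\left(b{\left(4 \right)} - 0 \right)} = 55 - 83 \left(\frac{1}{4} + \left(-7 - 0\right)^{2} + \frac{5 \left(-7 - 0\right)}{4}\right) = 55 - 83 \left(\frac{1}{4} + \left(-7 + 0\right)^{2} + \frac{5 \left(-7 + 0\right)}{4}\right) = 55 - 83 \left(\frac{1}{4} + \left(-7\right)^{2} + \frac{5}{4} \left(-7\right)\right) = 55 - 83 \left(\frac{1}{4} + 49 - \frac{35}{4}\right) = 55 - \frac{6723}{2} = - \frac{6613}{2}$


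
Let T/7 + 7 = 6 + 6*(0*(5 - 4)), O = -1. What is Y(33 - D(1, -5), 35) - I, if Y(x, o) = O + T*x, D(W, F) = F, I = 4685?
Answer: -4952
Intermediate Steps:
T = -7 (T = -49 + 7*(6 + 6*(0*(5 - 4))) = -49 + 7*(6 + 6*(0*1)) = -49 + 7*(6 + 6*0) = -49 + 7*(6 + 0) = -49 + 7*6 = -49 + 42 = -7)
Y(x, o) = -1 - 7*x
Y(33 - D(1, -5), 35) - I = (-1 - 7*(33 - 1*(-5))) - 1*4685 = (-1 - 7*(33 + 5)) - 4685 = (-1 - 7*38) - 4685 = (-1 - 266) - 4685 = -267 - 4685 = -4952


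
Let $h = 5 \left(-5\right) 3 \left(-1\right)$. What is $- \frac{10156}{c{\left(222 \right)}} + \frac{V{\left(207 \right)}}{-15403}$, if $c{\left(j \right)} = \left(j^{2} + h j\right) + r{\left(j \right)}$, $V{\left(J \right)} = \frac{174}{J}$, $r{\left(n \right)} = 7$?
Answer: $- \frac{469464890}{3047067669} \approx -0.15407$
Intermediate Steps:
$h = 75$ ($h = \left(-25\right) 3 \left(-1\right) = \left(-75\right) \left(-1\right) = 75$)
$c{\left(j \right)} = 7 + j^{2} + 75 j$ ($c{\left(j \right)} = \left(j^{2} + 75 j\right) + 7 = 7 + j^{2} + 75 j$)
$- \frac{10156}{c{\left(222 \right)}} + \frac{V{\left(207 \right)}}{-15403} = - \frac{10156}{7 + 222^{2} + 75 \cdot 222} + \frac{174 \cdot \frac{1}{207}}{-15403} = - \frac{10156}{7 + 49284 + 16650} + 174 \cdot \frac{1}{207} \left(- \frac{1}{15403}\right) = - \frac{10156}{65941} + \frac{58}{69} \left(- \frac{1}{15403}\right) = \left(-10156\right) \frac{1}{65941} - \frac{58}{1062807} = - \frac{10156}{65941} - \frac{58}{1062807} = - \frac{469464890}{3047067669}$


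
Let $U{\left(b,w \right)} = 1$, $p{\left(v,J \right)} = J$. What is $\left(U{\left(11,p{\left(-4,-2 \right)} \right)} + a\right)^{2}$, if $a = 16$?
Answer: $289$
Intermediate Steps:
$\left(U{\left(11,p{\left(-4,-2 \right)} \right)} + a\right)^{2} = \left(1 + 16\right)^{2} = 17^{2} = 289$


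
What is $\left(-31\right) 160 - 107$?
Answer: $-5067$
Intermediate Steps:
$\left(-31\right) 160 - 107 = -4960 - 107 = -5067$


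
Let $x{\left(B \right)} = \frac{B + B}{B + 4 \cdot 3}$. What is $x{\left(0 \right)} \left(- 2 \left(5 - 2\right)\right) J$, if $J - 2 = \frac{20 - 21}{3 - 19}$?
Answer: $0$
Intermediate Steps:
$x{\left(B \right)} = \frac{2 B}{12 + B}$ ($x{\left(B \right)} = \frac{2 B}{B + 12} = \frac{2 B}{12 + B}$)
$J = \frac{33}{16}$ ($J = 2 + \frac{20 - 21}{3 - 19} = 2 - \frac{1}{-16} = 2 - - \frac{1}{16} = 2 + \frac{1}{16} = \frac{33}{16} \approx 2.0625$)
$x{\left(0 \right)} \left(- 2 \left(5 - 2\right)\right) J = 2 \cdot 0 \frac{1}{12 + 0} \left(- 2 \left(5 - 2\right)\right) \frac{33}{16} = 2 \cdot 0 \cdot \frac{1}{12} \left(\left(-2\right) 3\right) \frac{33}{16} = 2 \cdot 0 \cdot \frac{1}{12} \left(-6\right) \frac{33}{16} = 0 \left(-6\right) \frac{33}{16} = 0 \cdot \frac{33}{16} = 0$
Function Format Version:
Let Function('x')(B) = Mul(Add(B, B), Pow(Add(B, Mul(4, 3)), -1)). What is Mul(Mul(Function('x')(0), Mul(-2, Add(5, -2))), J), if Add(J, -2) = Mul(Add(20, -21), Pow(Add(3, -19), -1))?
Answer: 0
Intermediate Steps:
Function('x')(B) = Mul(2, B, Pow(Add(12, B), -1)) (Function('x')(B) = Mul(Mul(2, B), Pow(Add(B, 12), -1)) = Mul(Mul(2, B), Pow(Add(12, B), -1)) = Mul(2, B, Pow(Add(12, B), -1)))
J = Rational(33, 16) (J = Add(2, Mul(Add(20, -21), Pow(Add(3, -19), -1))) = Add(2, Mul(-1, Pow(-16, -1))) = Add(2, Mul(-1, Rational(-1, 16))) = Add(2, Rational(1, 16)) = Rational(33, 16) ≈ 2.0625)
Mul(Mul(Function('x')(0), Mul(-2, Add(5, -2))), J) = Mul(Mul(Mul(2, 0, Pow(Add(12, 0), -1)), Mul(-2, Add(5, -2))), Rational(33, 16)) = Mul(Mul(Mul(2, 0, Pow(12, -1)), Mul(-2, 3)), Rational(33, 16)) = Mul(Mul(Mul(2, 0, Rational(1, 12)), -6), Rational(33, 16)) = Mul(Mul(0, -6), Rational(33, 16)) = Mul(0, Rational(33, 16)) = 0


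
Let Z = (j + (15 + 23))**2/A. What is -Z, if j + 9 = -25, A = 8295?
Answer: -16/8295 ≈ -0.0019289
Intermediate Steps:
j = -34 (j = -9 - 25 = -34)
Z = 16/8295 (Z = (-34 + (15 + 23))**2/8295 = (-34 + 38)**2*(1/8295) = 4**2*(1/8295) = 16*(1/8295) = 16/8295 ≈ 0.0019289)
-Z = -1*16/8295 = -16/8295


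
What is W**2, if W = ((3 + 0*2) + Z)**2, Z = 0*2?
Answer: 81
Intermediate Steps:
Z = 0
W = 9 (W = ((3 + 0*2) + 0)**2 = ((3 + 0) + 0)**2 = (3 + 0)**2 = 3**2 = 9)
W**2 = 9**2 = 81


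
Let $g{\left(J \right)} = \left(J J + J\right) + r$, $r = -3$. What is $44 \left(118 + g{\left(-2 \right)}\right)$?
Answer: $5148$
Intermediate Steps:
$g{\left(J \right)} = -3 + J + J^{2}$ ($g{\left(J \right)} = \left(J J + J\right) - 3 = \left(J^{2} + J\right) - 3 = \left(J + J^{2}\right) - 3 = -3 + J + J^{2}$)
$44 \left(118 + g{\left(-2 \right)}\right) = 44 \left(118 - \left(5 - 4\right)\right) = 44 \left(118 - 1\right) = 44 \cdot 117 = 5148$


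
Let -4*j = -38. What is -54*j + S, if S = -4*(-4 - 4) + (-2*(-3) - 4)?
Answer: -479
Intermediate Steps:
j = 19/2 (j = -1/4*(-38) = 19/2 ≈ 9.5000)
S = 34 (S = -4*(-8) + (6 - 4) = 32 + 2 = 34)
-54*j + S = -54*19/2 + 34 = -513 + 34 = -479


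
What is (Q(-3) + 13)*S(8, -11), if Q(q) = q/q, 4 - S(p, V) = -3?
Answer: 98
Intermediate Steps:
S(p, V) = 7 (S(p, V) = 4 - 1*(-3) = 4 + 3 = 7)
Q(q) = 1
(Q(-3) + 13)*S(8, -11) = (1 + 13)*7 = 14*7 = 98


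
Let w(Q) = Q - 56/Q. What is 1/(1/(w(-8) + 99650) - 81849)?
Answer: -99649/8156171000 ≈ -1.2218e-5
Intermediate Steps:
w(Q) = Q - 56/Q
1/(1/(w(-8) + 99650) - 81849) = 1/(1/((-8 - 56/(-8)) + 99650) - 81849) = 1/(1/((-8 - 56*(-⅛)) + 99650) - 81849) = 1/(1/((-8 + 7) + 99650) - 81849) = 1/(1/(-1 + 99650) - 81849) = 1/(1/99649 - 81849) = 1/(-8156171000/99649) = -99649/8156171000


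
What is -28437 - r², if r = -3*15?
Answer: -30462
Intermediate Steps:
r = -45
-28437 - r² = -28437 - 1*(-45)² = -28437 - 1*2025 = -28437 - 2025 = -30462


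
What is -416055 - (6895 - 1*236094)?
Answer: -186856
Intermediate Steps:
-416055 - (6895 - 1*236094) = -416055 - (6895 - 236094) = -416055 - 1*(-229199) = -416055 + 229199 = -186856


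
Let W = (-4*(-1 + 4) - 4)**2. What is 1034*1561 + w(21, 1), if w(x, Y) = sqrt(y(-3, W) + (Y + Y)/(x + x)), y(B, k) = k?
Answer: 1614074 + sqrt(112917)/21 ≈ 1.6141e+6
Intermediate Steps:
W = 256 (W = (-4*3 - 4)**2 = (-12 - 4)**2 = (-16)**2 = 256)
w(x, Y) = sqrt(256 + Y/x) (w(x, Y) = sqrt(256 + (Y + Y)/(x + x)) = sqrt(256 + (2*Y)/((2*x))) = sqrt(256 + (2*Y)*(1/(2*x))) = sqrt(256 + Y/x))
1034*1561 + w(21, 1) = 1034*1561 + sqrt(256 + 1/21) = 1614074 + sqrt(256 + 1*(1/21)) = 1614074 + sqrt(256 + 1/21) = 1614074 + sqrt(5377/21) = 1614074 + sqrt(112917)/21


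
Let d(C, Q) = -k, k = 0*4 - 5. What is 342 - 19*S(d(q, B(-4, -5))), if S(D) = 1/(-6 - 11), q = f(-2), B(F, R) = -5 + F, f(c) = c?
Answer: 5833/17 ≈ 343.12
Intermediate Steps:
k = -5 (k = 0 - 5 = -5)
q = -2
d(C, Q) = 5 (d(C, Q) = -1*(-5) = 5)
S(D) = -1/17 (S(D) = 1/(-17) = -1/17)
342 - 19*S(d(q, B(-4, -5))) = 342 - 19*(-1/17) = 342 + 19/17 = 5833/17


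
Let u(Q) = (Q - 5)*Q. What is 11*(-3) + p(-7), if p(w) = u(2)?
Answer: -39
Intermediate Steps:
u(Q) = Q*(-5 + Q) (u(Q) = (-5 + Q)*Q = Q*(-5 + Q))
p(w) = -6 (p(w) = 2*(-5 + 2) = 2*(-3) = -6)
11*(-3) + p(-7) = 11*(-3) - 6 = -33 - 6 = -39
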